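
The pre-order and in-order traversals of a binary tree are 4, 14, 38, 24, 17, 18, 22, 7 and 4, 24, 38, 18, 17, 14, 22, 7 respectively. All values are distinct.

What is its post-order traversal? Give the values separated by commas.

24, 18, 17, 38, 7, 22, 14, 4

The first element of pre-order is the root; it splits in-order into left and right subtrees.
Root 4: left subtree has 0 nodes { }, right has 7 {24, 38, 18, 17, 14, 22, 7}.
  Root 14: left subtree has 4 nodes {24, 38, 18, 17}, right has 2 {22, 7}.
    Root 38: left subtree has 1 node {24}, right has 2 {18, 17}.
      Root 17: left subtree has 1 node {18}, right has 0 { }.
    Root 22: left subtree has 0 nodes { }, right has 1 {7}.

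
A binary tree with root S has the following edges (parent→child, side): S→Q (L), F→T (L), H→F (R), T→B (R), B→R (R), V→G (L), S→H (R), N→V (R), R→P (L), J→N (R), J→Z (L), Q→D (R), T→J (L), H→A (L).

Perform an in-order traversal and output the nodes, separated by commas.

Q, D, S, A, H, Z, J, N, G, V, T, B, P, R, F

In-order visits the left subtree, then the node, then the right subtree.
At S: go left to Q.
  At Q: no left child.
  Visit Q.
  At Q: go right to D.
    D is a leaf — visit D.
Visit S.
At S: go right to H.
  At H: go left to A.
    A is a leaf — visit A.
  Visit H.
  At H: go right to F.
    At F: go left to T.
      At T: go left to J.
        At J: go left to Z.
          Z is a leaf — visit Z.
        Visit J.
        At J: go right to N.
          At N: no left child.
          Visit N.
          At N: go right to V.
            At V: go left to G.
              G is a leaf — visit G.
            Visit V.
            At V: no right child.
      Visit T.
      At T: go right to B.
        At B: no left child.
        Visit B.
        At B: go right to R.
          At R: go left to P.
            P is a leaf — visit P.
          Visit R.
          At R: no right child.
    Visit F.
    At F: no right child.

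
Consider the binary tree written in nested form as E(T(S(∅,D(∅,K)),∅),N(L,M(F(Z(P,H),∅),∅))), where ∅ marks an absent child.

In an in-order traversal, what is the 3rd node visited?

In-order visits the left subtree, then the node, then the right subtree.
At E: go left to T.
  At T: go left to S.
    At S: no left child.
    Visit S.
    At S: go right to D.
      At D: no left child.
      Visit D.
      At D: go right to K.
        K is a leaf — visit K.
  Visit T.
  At T: no right child.
Visit E.
At E: go right to N.
  At N: go left to L.
    L is a leaf — visit L.
  Visit N.
  At N: go right to M.
    At M: go left to F.
      At F: go left to Z.
        At Z: go left to P.
          P is a leaf — visit P.
        Visit Z.
        At Z: go right to H.
          H is a leaf — visit H.
      Visit F.
      At F: no right child.
    Visit M.
    At M: no right child.
Full in-order sequence: S, D, K, T, E, L, N, P, Z, H, F, M.

K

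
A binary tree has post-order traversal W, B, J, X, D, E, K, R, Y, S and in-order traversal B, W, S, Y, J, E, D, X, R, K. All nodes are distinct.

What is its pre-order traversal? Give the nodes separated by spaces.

The last element of post-order is the root; it splits in-order into left and right subtrees.
Root S: left subtree has 2 nodes {B, W}, right has 7 {Y, J, E, D, X, R, K}.
  Root B: left subtree has 0 nodes { }, right has 1 {W}.
  Root Y: left subtree has 0 nodes { }, right has 6 {J, E, D, X, R, K}.
    Root R: left subtree has 4 nodes {J, E, D, X}, right has 1 {K}.
      Root E: left subtree has 1 node {J}, right has 2 {D, X}.
        Root D: left subtree has 0 nodes { }, right has 1 {X}.

S B W Y R E J D X K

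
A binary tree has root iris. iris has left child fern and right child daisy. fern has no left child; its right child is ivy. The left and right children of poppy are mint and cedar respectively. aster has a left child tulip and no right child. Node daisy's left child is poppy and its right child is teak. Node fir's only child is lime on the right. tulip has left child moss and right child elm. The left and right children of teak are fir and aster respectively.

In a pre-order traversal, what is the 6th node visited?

mint

Pre-order visits the node, then its left subtree, then its right subtree.
Visit iris.
At iris: go left to fern.
  Visit fern.
  At fern: no left child.
  At fern: go right to ivy.
    ivy is a leaf — visit ivy.
At iris: go right to daisy.
  Visit daisy.
  At daisy: go left to poppy.
    Visit poppy.
    At poppy: go left to mint.
      mint is a leaf — visit mint.
    At poppy: go right to cedar.
      cedar is a leaf — visit cedar.
  At daisy: go right to teak.
    Visit teak.
    At teak: go left to fir.
      Visit fir.
      At fir: no left child.
      At fir: go right to lime.
        lime is a leaf — visit lime.
    At teak: go right to aster.
      Visit aster.
      At aster: go left to tulip.
        Visit tulip.
        At tulip: go left to moss.
          moss is a leaf — visit moss.
        At tulip: go right to elm.
          elm is a leaf — visit elm.
      At aster: no right child.
Full pre-order sequence: iris, fern, ivy, daisy, poppy, mint, cedar, teak, fir, lime, aster, tulip, moss, elm.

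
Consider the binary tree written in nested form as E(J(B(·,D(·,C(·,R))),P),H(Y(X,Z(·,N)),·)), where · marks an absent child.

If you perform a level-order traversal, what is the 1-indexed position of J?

2

Level-order visits nodes level by level from the root, left to right within each level.
Level 0: E
Level 1: J, H
Level 2: B, P, Y
Level 3: D, X, Z
Level 4: C, N
Level 5: R
Full level-order sequence: E, J, H, B, P, Y, D, X, Z, C, N, R.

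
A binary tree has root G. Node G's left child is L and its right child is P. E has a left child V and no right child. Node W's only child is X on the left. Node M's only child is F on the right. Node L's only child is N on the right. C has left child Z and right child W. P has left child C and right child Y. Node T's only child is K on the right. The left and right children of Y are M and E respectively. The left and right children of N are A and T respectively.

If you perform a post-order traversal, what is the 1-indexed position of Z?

6

Post-order visits the left subtree, then the right subtree, then the node.
At G: go left to L.
  At L: no left child.
  At L: go right to N.
    At N: go left to A.
      A is a leaf — visit A.
    At N: go right to T.
      At T: no left child.
      At T: go right to K.
        K is a leaf — visit K.
      Visit T.
    Visit N.
  Visit L.
At G: go right to P.
  At P: go left to C.
    At C: go left to Z.
      Z is a leaf — visit Z.
    At C: go right to W.
      At W: go left to X.
        X is a leaf — visit X.
      At W: no right child.
      Visit W.
    Visit C.
  At P: go right to Y.
    At Y: go left to M.
      At M: no left child.
      At M: go right to F.
        F is a leaf — visit F.
      Visit M.
    At Y: go right to E.
      At E: go left to V.
        V is a leaf — visit V.
      At E: no right child.
      Visit E.
    Visit Y.
  Visit P.
Visit G.
Full post-order sequence: A, K, T, N, L, Z, X, W, C, F, M, V, E, Y, P, G.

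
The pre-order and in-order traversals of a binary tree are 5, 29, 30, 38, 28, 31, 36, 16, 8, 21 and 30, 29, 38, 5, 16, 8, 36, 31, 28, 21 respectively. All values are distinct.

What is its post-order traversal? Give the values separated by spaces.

30 38 29 8 16 36 31 21 28 5

The first element of pre-order is the root; it splits in-order into left and right subtrees.
Root 5: left subtree has 3 nodes {30, 29, 38}, right has 6 {16, 8, 36, 31, 28, 21}.
  Root 29: left subtree has 1 node {30}, right has 1 {38}.
  Root 28: left subtree has 4 nodes {16, 8, 36, 31}, right has 1 {21}.
    Root 31: left subtree has 3 nodes {16, 8, 36}, right has 0 { }.
      Root 36: left subtree has 2 nodes {16, 8}, right has 0 { }.
        Root 16: left subtree has 0 nodes { }, right has 1 {8}.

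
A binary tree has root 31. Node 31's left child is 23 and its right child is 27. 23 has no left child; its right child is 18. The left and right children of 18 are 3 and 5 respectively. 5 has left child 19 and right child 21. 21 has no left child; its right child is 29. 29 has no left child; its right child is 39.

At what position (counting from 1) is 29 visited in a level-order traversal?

9

Level-order visits nodes level by level from the root, left to right within each level.
Level 0: 31
Level 1: 23, 27
Level 2: 18
Level 3: 3, 5
Level 4: 19, 21
Level 5: 29
Level 6: 39
Full level-order sequence: 31, 23, 27, 18, 3, 5, 19, 21, 29, 39.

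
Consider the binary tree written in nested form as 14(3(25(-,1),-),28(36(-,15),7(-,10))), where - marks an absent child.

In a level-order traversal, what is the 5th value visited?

Level-order visits nodes level by level from the root, left to right within each level.
Level 0: 14
Level 1: 3, 28
Level 2: 25, 36, 7
Level 3: 1, 15, 10
Full level-order sequence: 14, 3, 28, 25, 36, 7, 1, 15, 10.

36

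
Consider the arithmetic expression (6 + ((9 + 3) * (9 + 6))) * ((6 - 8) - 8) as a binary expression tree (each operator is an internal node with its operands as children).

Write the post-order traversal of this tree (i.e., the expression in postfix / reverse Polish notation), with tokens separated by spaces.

6 9 3 + 9 6 + * + 6 8 - 8 - *

Post-order on an expression tree gives postfix notation: for each operator, emit left operand, right operand, then the operator.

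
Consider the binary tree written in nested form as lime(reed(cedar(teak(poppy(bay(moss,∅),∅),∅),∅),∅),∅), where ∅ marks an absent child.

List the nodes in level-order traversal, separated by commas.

lime, reed, cedar, teak, poppy, bay, moss

Level-order visits nodes level by level from the root, left to right within each level.
Level 0: lime
Level 1: reed
Level 2: cedar
Level 3: teak
Level 4: poppy
Level 5: bay
Level 6: moss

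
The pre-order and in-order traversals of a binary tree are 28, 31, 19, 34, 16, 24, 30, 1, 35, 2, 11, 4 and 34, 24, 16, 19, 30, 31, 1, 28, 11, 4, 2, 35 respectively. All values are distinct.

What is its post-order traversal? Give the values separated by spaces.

The first element of pre-order is the root; it splits in-order into left and right subtrees.
Root 28: left subtree has 7 nodes {34, 24, 16, 19, 30, 31, 1}, right has 4 {11, 4, 2, 35}.
  Root 31: left subtree has 5 nodes {34, 24, 16, 19, 30}, right has 1 {1}.
    Root 19: left subtree has 3 nodes {34, 24, 16}, right has 1 {30}.
      Root 34: left subtree has 0 nodes { }, right has 2 {24, 16}.
        Root 16: left subtree has 1 node {24}, right has 0 { }.
  Root 35: left subtree has 3 nodes {11, 4, 2}, right has 0 { }.
    Root 2: left subtree has 2 nodes {11, 4}, right has 0 { }.
      Root 11: left subtree has 0 nodes { }, right has 1 {4}.

24 16 34 30 19 1 31 4 11 2 35 28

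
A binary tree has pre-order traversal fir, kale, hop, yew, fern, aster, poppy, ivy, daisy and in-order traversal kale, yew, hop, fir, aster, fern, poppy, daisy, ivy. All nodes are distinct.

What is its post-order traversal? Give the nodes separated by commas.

The first element of pre-order is the root; it splits in-order into left and right subtrees.
Root fir: left subtree has 3 nodes {kale, yew, hop}, right has 5 {aster, fern, poppy, daisy, ivy}.
  Root kale: left subtree has 0 nodes { }, right has 2 {yew, hop}.
    Root hop: left subtree has 1 node {yew}, right has 0 { }.
  Root fern: left subtree has 1 node {aster}, right has 3 {poppy, daisy, ivy}.
    Root poppy: left subtree has 0 nodes { }, right has 2 {daisy, ivy}.
      Root ivy: left subtree has 1 node {daisy}, right has 0 { }.

yew, hop, kale, aster, daisy, ivy, poppy, fern, fir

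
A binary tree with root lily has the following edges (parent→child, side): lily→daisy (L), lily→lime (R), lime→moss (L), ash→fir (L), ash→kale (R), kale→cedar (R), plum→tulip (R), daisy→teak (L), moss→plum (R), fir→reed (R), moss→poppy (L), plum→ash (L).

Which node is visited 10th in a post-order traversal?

plum

Post-order visits the left subtree, then the right subtree, then the node.
At lily: go left to daisy.
  At daisy: go left to teak.
    teak is a leaf — visit teak.
  At daisy: no right child.
  Visit daisy.
At lily: go right to lime.
  At lime: go left to moss.
    At moss: go left to poppy.
      poppy is a leaf — visit poppy.
    At moss: go right to plum.
      At plum: go left to ash.
        At ash: go left to fir.
          At fir: no left child.
          At fir: go right to reed.
            reed is a leaf — visit reed.
          Visit fir.
        At ash: go right to kale.
          At kale: no left child.
          At kale: go right to cedar.
            cedar is a leaf — visit cedar.
          Visit kale.
        Visit ash.
      At plum: go right to tulip.
        tulip is a leaf — visit tulip.
      Visit plum.
    Visit moss.
  At lime: no right child.
  Visit lime.
Visit lily.
Full post-order sequence: teak, daisy, poppy, reed, fir, cedar, kale, ash, tulip, plum, moss, lime, lily.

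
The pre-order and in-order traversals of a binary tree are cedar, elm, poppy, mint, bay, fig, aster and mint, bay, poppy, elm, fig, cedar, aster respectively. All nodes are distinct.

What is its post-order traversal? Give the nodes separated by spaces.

The first element of pre-order is the root; it splits in-order into left and right subtrees.
Root cedar: left subtree has 5 nodes {mint, bay, poppy, elm, fig}, right has 1 {aster}.
  Root elm: left subtree has 3 nodes {mint, bay, poppy}, right has 1 {fig}.
    Root poppy: left subtree has 2 nodes {mint, bay}, right has 0 { }.
      Root mint: left subtree has 0 nodes { }, right has 1 {bay}.

bay mint poppy fig elm aster cedar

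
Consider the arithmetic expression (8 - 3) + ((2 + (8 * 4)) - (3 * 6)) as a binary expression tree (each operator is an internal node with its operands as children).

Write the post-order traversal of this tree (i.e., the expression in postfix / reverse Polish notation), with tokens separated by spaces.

Post-order on an expression tree gives postfix notation: for each operator, emit left operand, right operand, then the operator.

8 3 - 2 8 4 * + 3 6 * - +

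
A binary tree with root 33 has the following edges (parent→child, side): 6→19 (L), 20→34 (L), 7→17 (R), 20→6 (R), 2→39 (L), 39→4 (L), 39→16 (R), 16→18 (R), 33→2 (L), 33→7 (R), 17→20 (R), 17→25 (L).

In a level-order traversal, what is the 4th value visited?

Level-order visits nodes level by level from the root, left to right within each level.
Level 0: 33
Level 1: 2, 7
Level 2: 39, 17
Level 3: 4, 16, 25, 20
Level 4: 18, 34, 6
Level 5: 19
Full level-order sequence: 33, 2, 7, 39, 17, 4, 16, 25, 20, 18, 34, 6, 19.

39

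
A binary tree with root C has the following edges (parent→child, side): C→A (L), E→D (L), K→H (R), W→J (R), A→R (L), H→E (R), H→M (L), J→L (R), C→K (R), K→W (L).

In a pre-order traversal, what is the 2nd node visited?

Pre-order visits the node, then its left subtree, then its right subtree.
Visit C.
At C: go left to A.
  Visit A.
  At A: go left to R.
    R is a leaf — visit R.
  At A: no right child.
At C: go right to K.
  Visit K.
  At K: go left to W.
    Visit W.
    At W: no left child.
    At W: go right to J.
      Visit J.
      At J: no left child.
      At J: go right to L.
        L is a leaf — visit L.
  At K: go right to H.
    Visit H.
    At H: go left to M.
      M is a leaf — visit M.
    At H: go right to E.
      Visit E.
      At E: go left to D.
        D is a leaf — visit D.
      At E: no right child.
Full pre-order sequence: C, A, R, K, W, J, L, H, M, E, D.

A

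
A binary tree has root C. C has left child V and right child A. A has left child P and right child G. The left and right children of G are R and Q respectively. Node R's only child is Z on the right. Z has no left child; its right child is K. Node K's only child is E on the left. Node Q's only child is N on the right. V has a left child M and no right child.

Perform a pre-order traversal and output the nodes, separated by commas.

C, V, M, A, P, G, R, Z, K, E, Q, N

Pre-order visits the node, then its left subtree, then its right subtree.
Visit C.
At C: go left to V.
  Visit V.
  At V: go left to M.
    M is a leaf — visit M.
  At V: no right child.
At C: go right to A.
  Visit A.
  At A: go left to P.
    P is a leaf — visit P.
  At A: go right to G.
    Visit G.
    At G: go left to R.
      Visit R.
      At R: no left child.
      At R: go right to Z.
        Visit Z.
        At Z: no left child.
        At Z: go right to K.
          Visit K.
          At K: go left to E.
            E is a leaf — visit E.
          At K: no right child.
    At G: go right to Q.
      Visit Q.
      At Q: no left child.
      At Q: go right to N.
        N is a leaf — visit N.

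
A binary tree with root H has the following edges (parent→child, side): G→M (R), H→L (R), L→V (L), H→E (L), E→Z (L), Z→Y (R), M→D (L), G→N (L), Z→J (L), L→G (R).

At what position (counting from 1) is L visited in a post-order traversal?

Post-order visits the left subtree, then the right subtree, then the node.
At H: go left to E.
  At E: go left to Z.
    At Z: go left to J.
      J is a leaf — visit J.
    At Z: go right to Y.
      Y is a leaf — visit Y.
    Visit Z.
  At E: no right child.
  Visit E.
At H: go right to L.
  At L: go left to V.
    V is a leaf — visit V.
  At L: go right to G.
    At G: go left to N.
      N is a leaf — visit N.
    At G: go right to M.
      At M: go left to D.
        D is a leaf — visit D.
      At M: no right child.
      Visit M.
    Visit G.
  Visit L.
Visit H.
Full post-order sequence: J, Y, Z, E, V, N, D, M, G, L, H.

10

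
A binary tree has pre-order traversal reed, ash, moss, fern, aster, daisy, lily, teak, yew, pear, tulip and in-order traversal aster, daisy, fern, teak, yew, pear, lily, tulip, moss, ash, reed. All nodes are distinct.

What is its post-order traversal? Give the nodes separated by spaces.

daisy aster pear yew teak tulip lily fern moss ash reed

The first element of pre-order is the root; it splits in-order into left and right subtrees.
Root reed: left subtree has 10 nodes {aster, daisy, fern, teak, yew, pear, lily, tulip, moss, ash}, right has 0 { }.
  Root ash: left subtree has 9 nodes {aster, daisy, fern, teak, yew, pear, lily, tulip, moss}, right has 0 { }.
    Root moss: left subtree has 8 nodes {aster, daisy, fern, teak, yew, pear, lily, tulip}, right has 0 { }.
      Root fern: left subtree has 2 nodes {aster, daisy}, right has 5 {teak, yew, pear, lily, tulip}.
        Root aster: left subtree has 0 nodes { }, right has 1 {daisy}.
        Root lily: left subtree has 3 nodes {teak, yew, pear}, right has 1 {tulip}.
          Root teak: left subtree has 0 nodes { }, right has 2 {yew, pear}.
            Root yew: left subtree has 0 nodes { }, right has 1 {pear}.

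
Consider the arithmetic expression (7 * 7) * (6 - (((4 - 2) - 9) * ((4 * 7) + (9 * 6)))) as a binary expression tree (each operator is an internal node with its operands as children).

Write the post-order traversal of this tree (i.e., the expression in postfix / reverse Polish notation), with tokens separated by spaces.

7 7 * 6 4 2 - 9 - 4 7 * 9 6 * + * - *

Post-order on an expression tree gives postfix notation: for each operator, emit left operand, right operand, then the operator.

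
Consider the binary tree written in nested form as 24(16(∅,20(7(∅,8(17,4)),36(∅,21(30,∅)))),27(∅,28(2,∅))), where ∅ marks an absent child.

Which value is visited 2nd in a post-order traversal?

Post-order visits the left subtree, then the right subtree, then the node.
At 24: go left to 16.
  At 16: no left child.
  At 16: go right to 20.
    At 20: go left to 7.
      At 7: no left child.
      At 7: go right to 8.
        At 8: go left to 17.
          17 is a leaf — visit 17.
        At 8: go right to 4.
          4 is a leaf — visit 4.
        Visit 8.
      Visit 7.
    At 20: go right to 36.
      At 36: no left child.
      At 36: go right to 21.
        At 21: go left to 30.
          30 is a leaf — visit 30.
        At 21: no right child.
        Visit 21.
      Visit 36.
    Visit 20.
  Visit 16.
At 24: go right to 27.
  At 27: no left child.
  At 27: go right to 28.
    At 28: go left to 2.
      2 is a leaf — visit 2.
    At 28: no right child.
    Visit 28.
  Visit 27.
Visit 24.
Full post-order sequence: 17, 4, 8, 7, 30, 21, 36, 20, 16, 2, 28, 27, 24.

4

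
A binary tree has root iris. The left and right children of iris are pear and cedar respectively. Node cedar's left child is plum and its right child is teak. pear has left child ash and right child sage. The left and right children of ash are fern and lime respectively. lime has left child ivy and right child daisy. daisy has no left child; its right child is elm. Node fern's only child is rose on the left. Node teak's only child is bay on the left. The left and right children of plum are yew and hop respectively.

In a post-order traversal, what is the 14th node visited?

teak

Post-order visits the left subtree, then the right subtree, then the node.
At iris: go left to pear.
  At pear: go left to ash.
    At ash: go left to fern.
      At fern: go left to rose.
        rose is a leaf — visit rose.
      At fern: no right child.
      Visit fern.
    At ash: go right to lime.
      At lime: go left to ivy.
        ivy is a leaf — visit ivy.
      At lime: go right to daisy.
        At daisy: no left child.
        At daisy: go right to elm.
          elm is a leaf — visit elm.
        Visit daisy.
      Visit lime.
    Visit ash.
  At pear: go right to sage.
    sage is a leaf — visit sage.
  Visit pear.
At iris: go right to cedar.
  At cedar: go left to plum.
    At plum: go left to yew.
      yew is a leaf — visit yew.
    At plum: go right to hop.
      hop is a leaf — visit hop.
    Visit plum.
  At cedar: go right to teak.
    At teak: go left to bay.
      bay is a leaf — visit bay.
    At teak: no right child.
    Visit teak.
  Visit cedar.
Visit iris.
Full post-order sequence: rose, fern, ivy, elm, daisy, lime, ash, sage, pear, yew, hop, plum, bay, teak, cedar, iris.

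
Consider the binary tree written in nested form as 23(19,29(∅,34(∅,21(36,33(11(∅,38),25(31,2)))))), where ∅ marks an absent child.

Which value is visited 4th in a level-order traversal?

34

Level-order visits nodes level by level from the root, left to right within each level.
Level 0: 23
Level 1: 19, 29
Level 2: 34
Level 3: 21
Level 4: 36, 33
Level 5: 11, 25
Level 6: 38, 31, 2
Full level-order sequence: 23, 19, 29, 34, 21, 36, 33, 11, 25, 38, 31, 2.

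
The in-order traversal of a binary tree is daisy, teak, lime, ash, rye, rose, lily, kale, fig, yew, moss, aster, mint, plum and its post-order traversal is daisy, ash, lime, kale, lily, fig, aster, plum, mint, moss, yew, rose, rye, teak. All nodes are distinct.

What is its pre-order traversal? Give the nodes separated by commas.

teak, daisy, rye, lime, ash, rose, yew, fig, lily, kale, moss, mint, aster, plum

The last element of post-order is the root; it splits in-order into left and right subtrees.
Root teak: left subtree has 1 node {daisy}, right has 12 {lime, ash, rye, rose, lily, kale, fig, yew, moss, aster, mint, plum}.
  Root rye: left subtree has 2 nodes {lime, ash}, right has 9 {rose, lily, kale, fig, yew, moss, aster, mint, plum}.
    Root lime: left subtree has 0 nodes { }, right has 1 {ash}.
    Root rose: left subtree has 0 nodes { }, right has 8 {lily, kale, fig, yew, moss, aster, mint, plum}.
      Root yew: left subtree has 3 nodes {lily, kale, fig}, right has 4 {moss, aster, mint, plum}.
        Root fig: left subtree has 2 nodes {lily, kale}, right has 0 { }.
          Root lily: left subtree has 0 nodes { }, right has 1 {kale}.
        Root moss: left subtree has 0 nodes { }, right has 3 {aster, mint, plum}.
          Root mint: left subtree has 1 node {aster}, right has 1 {plum}.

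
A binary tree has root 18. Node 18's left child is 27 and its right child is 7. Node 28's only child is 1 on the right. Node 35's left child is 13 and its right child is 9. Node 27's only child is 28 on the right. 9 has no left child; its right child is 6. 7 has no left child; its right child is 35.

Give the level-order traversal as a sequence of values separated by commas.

18, 27, 7, 28, 35, 1, 13, 9, 6

Level-order visits nodes level by level from the root, left to right within each level.
Level 0: 18
Level 1: 27, 7
Level 2: 28, 35
Level 3: 1, 13, 9
Level 4: 6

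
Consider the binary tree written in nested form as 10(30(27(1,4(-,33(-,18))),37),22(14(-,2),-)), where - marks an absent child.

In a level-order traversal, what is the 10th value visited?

33

Level-order visits nodes level by level from the root, left to right within each level.
Level 0: 10
Level 1: 30, 22
Level 2: 27, 37, 14
Level 3: 1, 4, 2
Level 4: 33
Level 5: 18
Full level-order sequence: 10, 30, 22, 27, 37, 14, 1, 4, 2, 33, 18.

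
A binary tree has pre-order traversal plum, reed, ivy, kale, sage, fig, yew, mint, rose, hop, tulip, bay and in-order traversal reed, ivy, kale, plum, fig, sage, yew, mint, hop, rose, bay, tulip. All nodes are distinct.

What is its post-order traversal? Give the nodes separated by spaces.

The first element of pre-order is the root; it splits in-order into left and right subtrees.
Root plum: left subtree has 3 nodes {reed, ivy, kale}, right has 8 {fig, sage, yew, mint, hop, rose, bay, tulip}.
  Root reed: left subtree has 0 nodes { }, right has 2 {ivy, kale}.
    Root ivy: left subtree has 0 nodes { }, right has 1 {kale}.
  Root sage: left subtree has 1 node {fig}, right has 6 {yew, mint, hop, rose, bay, tulip}.
    Root yew: left subtree has 0 nodes { }, right has 5 {mint, hop, rose, bay, tulip}.
      Root mint: left subtree has 0 nodes { }, right has 4 {hop, rose, bay, tulip}.
        Root rose: left subtree has 1 node {hop}, right has 2 {bay, tulip}.
          Root tulip: left subtree has 1 node {bay}, right has 0 { }.

kale ivy reed fig hop bay tulip rose mint yew sage plum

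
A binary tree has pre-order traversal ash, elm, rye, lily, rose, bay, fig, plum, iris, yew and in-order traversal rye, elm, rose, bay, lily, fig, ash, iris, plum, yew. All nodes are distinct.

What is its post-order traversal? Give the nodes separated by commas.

rye, bay, rose, fig, lily, elm, iris, yew, plum, ash

The first element of pre-order is the root; it splits in-order into left and right subtrees.
Root ash: left subtree has 6 nodes {rye, elm, rose, bay, lily, fig}, right has 3 {iris, plum, yew}.
  Root elm: left subtree has 1 node {rye}, right has 4 {rose, bay, lily, fig}.
    Root lily: left subtree has 2 nodes {rose, bay}, right has 1 {fig}.
      Root rose: left subtree has 0 nodes { }, right has 1 {bay}.
  Root plum: left subtree has 1 node {iris}, right has 1 {yew}.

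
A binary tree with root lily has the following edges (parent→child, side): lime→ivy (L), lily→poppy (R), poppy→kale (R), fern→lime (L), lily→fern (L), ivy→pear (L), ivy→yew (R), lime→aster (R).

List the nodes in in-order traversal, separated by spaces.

pear ivy yew lime aster fern lily poppy kale

In-order visits the left subtree, then the node, then the right subtree.
At lily: go left to fern.
  At fern: go left to lime.
    At lime: go left to ivy.
      At ivy: go left to pear.
        pear is a leaf — visit pear.
      Visit ivy.
      At ivy: go right to yew.
        yew is a leaf — visit yew.
    Visit lime.
    At lime: go right to aster.
      aster is a leaf — visit aster.
  Visit fern.
  At fern: no right child.
Visit lily.
At lily: go right to poppy.
  At poppy: no left child.
  Visit poppy.
  At poppy: go right to kale.
    kale is a leaf — visit kale.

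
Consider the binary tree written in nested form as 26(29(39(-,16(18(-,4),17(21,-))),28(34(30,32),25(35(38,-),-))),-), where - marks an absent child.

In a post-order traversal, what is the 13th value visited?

Post-order visits the left subtree, then the right subtree, then the node.
At 26: go left to 29.
  At 29: go left to 39.
    At 39: no left child.
    At 39: go right to 16.
      At 16: go left to 18.
        At 18: no left child.
        At 18: go right to 4.
          4 is a leaf — visit 4.
        Visit 18.
      At 16: go right to 17.
        At 17: go left to 21.
          21 is a leaf — visit 21.
        At 17: no right child.
        Visit 17.
      Visit 16.
    Visit 39.
  At 29: go right to 28.
    At 28: go left to 34.
      At 34: go left to 30.
        30 is a leaf — visit 30.
      At 34: go right to 32.
        32 is a leaf — visit 32.
      Visit 34.
    At 28: go right to 25.
      At 25: go left to 35.
        At 35: go left to 38.
          38 is a leaf — visit 38.
        At 35: no right child.
        Visit 35.
      At 25: no right child.
      Visit 25.
    Visit 28.
  Visit 29.
At 26: no right child.
Visit 26.
Full post-order sequence: 4, 18, 21, 17, 16, 39, 30, 32, 34, 38, 35, 25, 28, 29, 26.

28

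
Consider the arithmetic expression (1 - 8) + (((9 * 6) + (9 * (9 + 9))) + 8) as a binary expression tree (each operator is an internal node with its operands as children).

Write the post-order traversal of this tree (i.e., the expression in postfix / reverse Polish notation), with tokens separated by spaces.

Post-order on an expression tree gives postfix notation: for each operator, emit left operand, right operand, then the operator.

1 8 - 9 6 * 9 9 9 + * + 8 + +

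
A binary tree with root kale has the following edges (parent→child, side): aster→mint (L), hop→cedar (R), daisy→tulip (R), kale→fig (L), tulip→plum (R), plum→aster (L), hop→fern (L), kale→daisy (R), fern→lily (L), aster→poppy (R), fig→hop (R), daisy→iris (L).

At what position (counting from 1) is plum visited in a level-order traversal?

Level-order visits nodes level by level from the root, left to right within each level.
Level 0: kale
Level 1: fig, daisy
Level 2: hop, iris, tulip
Level 3: fern, cedar, plum
Level 4: lily, aster
Level 5: mint, poppy
Full level-order sequence: kale, fig, daisy, hop, iris, tulip, fern, cedar, plum, lily, aster, mint, poppy.

9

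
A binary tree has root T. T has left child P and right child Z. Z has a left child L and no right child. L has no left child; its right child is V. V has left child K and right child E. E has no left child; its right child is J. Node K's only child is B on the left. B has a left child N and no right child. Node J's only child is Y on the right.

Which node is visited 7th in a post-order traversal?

E

Post-order visits the left subtree, then the right subtree, then the node.
At T: go left to P.
  P is a leaf — visit P.
At T: go right to Z.
  At Z: go left to L.
    At L: no left child.
    At L: go right to V.
      At V: go left to K.
        At K: go left to B.
          At B: go left to N.
            N is a leaf — visit N.
          At B: no right child.
          Visit B.
        At K: no right child.
        Visit K.
      At V: go right to E.
        At E: no left child.
        At E: go right to J.
          At J: no left child.
          At J: go right to Y.
            Y is a leaf — visit Y.
          Visit J.
        Visit E.
      Visit V.
    Visit L.
  At Z: no right child.
  Visit Z.
Visit T.
Full post-order sequence: P, N, B, K, Y, J, E, V, L, Z, T.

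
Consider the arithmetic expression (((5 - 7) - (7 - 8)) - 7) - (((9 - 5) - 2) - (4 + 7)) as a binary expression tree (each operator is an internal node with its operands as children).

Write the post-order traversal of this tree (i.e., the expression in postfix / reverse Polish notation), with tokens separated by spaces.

5 7 - 7 8 - - 7 - 9 5 - 2 - 4 7 + - -

Post-order on an expression tree gives postfix notation: for each operator, emit left operand, right operand, then the operator.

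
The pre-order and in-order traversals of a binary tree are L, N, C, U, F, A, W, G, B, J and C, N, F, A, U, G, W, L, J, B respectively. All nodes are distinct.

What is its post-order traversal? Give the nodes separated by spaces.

C A F G W U N J B L

The first element of pre-order is the root; it splits in-order into left and right subtrees.
Root L: left subtree has 7 nodes {C, N, F, A, U, G, W}, right has 2 {J, B}.
  Root N: left subtree has 1 node {C}, right has 5 {F, A, U, G, W}.
    Root U: left subtree has 2 nodes {F, A}, right has 2 {G, W}.
      Root F: left subtree has 0 nodes { }, right has 1 {A}.
      Root W: left subtree has 1 node {G}, right has 0 { }.
  Root B: left subtree has 1 node {J}, right has 0 { }.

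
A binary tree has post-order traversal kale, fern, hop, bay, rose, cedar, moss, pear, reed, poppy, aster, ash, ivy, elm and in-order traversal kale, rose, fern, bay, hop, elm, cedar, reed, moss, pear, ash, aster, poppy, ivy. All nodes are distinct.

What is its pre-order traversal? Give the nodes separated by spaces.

The last element of post-order is the root; it splits in-order into left and right subtrees.
Root elm: left subtree has 5 nodes {kale, rose, fern, bay, hop}, right has 8 {cedar, reed, moss, pear, ash, aster, poppy, ivy}.
  Root rose: left subtree has 1 node {kale}, right has 3 {fern, bay, hop}.
    Root bay: left subtree has 1 node {fern}, right has 1 {hop}.
  Root ivy: left subtree has 7 nodes {cedar, reed, moss, pear, ash, aster, poppy}, right has 0 { }.
    Root ash: left subtree has 4 nodes {cedar, reed, moss, pear}, right has 2 {aster, poppy}.
      Root reed: left subtree has 1 node {cedar}, right has 2 {moss, pear}.
        Root pear: left subtree has 1 node {moss}, right has 0 { }.
      Root aster: left subtree has 0 nodes { }, right has 1 {poppy}.

elm rose kale bay fern hop ivy ash reed cedar pear moss aster poppy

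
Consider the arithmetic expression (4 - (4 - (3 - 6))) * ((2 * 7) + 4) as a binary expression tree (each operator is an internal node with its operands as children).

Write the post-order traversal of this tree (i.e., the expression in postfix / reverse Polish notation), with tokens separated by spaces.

4 4 3 6 - - - 2 7 * 4 + *

Post-order on an expression tree gives postfix notation: for each operator, emit left operand, right operand, then the operator.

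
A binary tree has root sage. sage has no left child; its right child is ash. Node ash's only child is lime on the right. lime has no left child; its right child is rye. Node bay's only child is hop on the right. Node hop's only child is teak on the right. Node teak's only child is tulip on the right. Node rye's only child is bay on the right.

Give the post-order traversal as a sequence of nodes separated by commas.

Post-order visits the left subtree, then the right subtree, then the node.
At sage: no left child.
At sage: go right to ash.
  At ash: no left child.
  At ash: go right to lime.
    At lime: no left child.
    At lime: go right to rye.
      At rye: no left child.
      At rye: go right to bay.
        At bay: no left child.
        At bay: go right to hop.
          At hop: no left child.
          At hop: go right to teak.
            At teak: no left child.
            At teak: go right to tulip.
              tulip is a leaf — visit tulip.
            Visit teak.
          Visit hop.
        Visit bay.
      Visit rye.
    Visit lime.
  Visit ash.
Visit sage.

tulip, teak, hop, bay, rye, lime, ash, sage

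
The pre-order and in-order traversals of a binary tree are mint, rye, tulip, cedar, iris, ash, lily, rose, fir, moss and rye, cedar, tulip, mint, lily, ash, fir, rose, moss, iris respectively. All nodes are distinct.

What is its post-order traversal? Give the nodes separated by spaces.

cedar tulip rye lily fir moss rose ash iris mint

The first element of pre-order is the root; it splits in-order into left and right subtrees.
Root mint: left subtree has 3 nodes {rye, cedar, tulip}, right has 6 {lily, ash, fir, rose, moss, iris}.
  Root rye: left subtree has 0 nodes { }, right has 2 {cedar, tulip}.
    Root tulip: left subtree has 1 node {cedar}, right has 0 { }.
  Root iris: left subtree has 5 nodes {lily, ash, fir, rose, moss}, right has 0 { }.
    Root ash: left subtree has 1 node {lily}, right has 3 {fir, rose, moss}.
      Root rose: left subtree has 1 node {fir}, right has 1 {moss}.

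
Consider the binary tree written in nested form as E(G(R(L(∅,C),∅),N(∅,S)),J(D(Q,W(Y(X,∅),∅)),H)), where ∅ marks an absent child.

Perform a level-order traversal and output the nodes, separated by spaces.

Level-order visits nodes level by level from the root, left to right within each level.
Level 0: E
Level 1: G, J
Level 2: R, N, D, H
Level 3: L, S, Q, W
Level 4: C, Y
Level 5: X

E G J R N D H L S Q W C Y X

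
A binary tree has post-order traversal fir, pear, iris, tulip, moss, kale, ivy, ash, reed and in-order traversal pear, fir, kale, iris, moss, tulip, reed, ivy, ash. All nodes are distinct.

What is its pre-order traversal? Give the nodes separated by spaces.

The last element of post-order is the root; it splits in-order into left and right subtrees.
Root reed: left subtree has 6 nodes {pear, fir, kale, iris, moss, tulip}, right has 2 {ivy, ash}.
  Root kale: left subtree has 2 nodes {pear, fir}, right has 3 {iris, moss, tulip}.
    Root pear: left subtree has 0 nodes { }, right has 1 {fir}.
    Root moss: left subtree has 1 node {iris}, right has 1 {tulip}.
  Root ash: left subtree has 1 node {ivy}, right has 0 { }.

reed kale pear fir moss iris tulip ash ivy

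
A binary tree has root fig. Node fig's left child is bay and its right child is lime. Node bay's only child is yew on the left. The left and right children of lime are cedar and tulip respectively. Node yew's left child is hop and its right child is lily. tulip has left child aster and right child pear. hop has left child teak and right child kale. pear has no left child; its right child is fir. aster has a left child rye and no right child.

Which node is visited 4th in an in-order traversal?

In-order visits the left subtree, then the node, then the right subtree.
At fig: go left to bay.
  At bay: go left to yew.
    At yew: go left to hop.
      At hop: go left to teak.
        teak is a leaf — visit teak.
      Visit hop.
      At hop: go right to kale.
        kale is a leaf — visit kale.
    Visit yew.
    At yew: go right to lily.
      lily is a leaf — visit lily.
  Visit bay.
  At bay: no right child.
Visit fig.
At fig: go right to lime.
  At lime: go left to cedar.
    cedar is a leaf — visit cedar.
  Visit lime.
  At lime: go right to tulip.
    At tulip: go left to aster.
      At aster: go left to rye.
        rye is a leaf — visit rye.
      Visit aster.
      At aster: no right child.
    Visit tulip.
    At tulip: go right to pear.
      At pear: no left child.
      Visit pear.
      At pear: go right to fir.
        fir is a leaf — visit fir.
Full in-order sequence: teak, hop, kale, yew, lily, bay, fig, cedar, lime, rye, aster, tulip, pear, fir.

yew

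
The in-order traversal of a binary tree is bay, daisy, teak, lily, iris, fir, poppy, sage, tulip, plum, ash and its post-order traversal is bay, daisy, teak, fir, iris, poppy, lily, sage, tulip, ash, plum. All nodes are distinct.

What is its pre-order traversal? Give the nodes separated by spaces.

The last element of post-order is the root; it splits in-order into left and right subtrees.
Root plum: left subtree has 9 nodes {bay, daisy, teak, lily, iris, fir, poppy, sage, tulip}, right has 1 {ash}.
  Root tulip: left subtree has 8 nodes {bay, daisy, teak, lily, iris, fir, poppy, sage}, right has 0 { }.
    Root sage: left subtree has 7 nodes {bay, daisy, teak, lily, iris, fir, poppy}, right has 0 { }.
      Root lily: left subtree has 3 nodes {bay, daisy, teak}, right has 3 {iris, fir, poppy}.
        Root teak: left subtree has 2 nodes {bay, daisy}, right has 0 { }.
          Root daisy: left subtree has 1 node {bay}, right has 0 { }.
        Root poppy: left subtree has 2 nodes {iris, fir}, right has 0 { }.
          Root iris: left subtree has 0 nodes { }, right has 1 {fir}.

plum tulip sage lily teak daisy bay poppy iris fir ash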